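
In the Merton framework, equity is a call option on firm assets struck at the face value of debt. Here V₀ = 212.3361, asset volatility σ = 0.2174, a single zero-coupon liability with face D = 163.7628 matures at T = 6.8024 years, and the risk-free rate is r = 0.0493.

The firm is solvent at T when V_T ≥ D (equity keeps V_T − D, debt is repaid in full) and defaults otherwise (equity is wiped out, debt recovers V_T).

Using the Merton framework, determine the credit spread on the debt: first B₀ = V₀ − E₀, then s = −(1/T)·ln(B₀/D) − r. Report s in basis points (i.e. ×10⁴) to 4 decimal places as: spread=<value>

spread=85.2718

Equity is a call on the firm's assets struck at D = 163.7628:
d₁ = [ln(V₀/D) + (r + σ²/2)T] / (σ√T)
   = [ln(212.3361/163.7628) + (0.0493 + 0.5·0.2174²)·6.8024] / (0.2174·√6.8024)
   = [0.259751 + 0.496108] / 0.567010 = 1.333063
d₂ = d₁ − σ√T = 1.333063 − 0.567010 = 0.766053
N(d₁) = 0.908744,  N(d₂) = 0.778178,  e^(−rT) = 0.715082
E₀ = V₀·N(d₁) − D·e^(−rT)·N(d₂)
   = 212.3361·0.908744 − 163.7628·0.715082·0.778178 = 101.831689
B₀ = V₀ − E₀ = 212.3361 − 101.831689 = 110.504411
spread = −(1/T)·ln(B₀/D) − r = −(1/6.8024)·ln(110.504411/163.7628) − 0.0493 = 0.00852718
in basis points: 0.00852718 × 10⁴ = 85.2718 bp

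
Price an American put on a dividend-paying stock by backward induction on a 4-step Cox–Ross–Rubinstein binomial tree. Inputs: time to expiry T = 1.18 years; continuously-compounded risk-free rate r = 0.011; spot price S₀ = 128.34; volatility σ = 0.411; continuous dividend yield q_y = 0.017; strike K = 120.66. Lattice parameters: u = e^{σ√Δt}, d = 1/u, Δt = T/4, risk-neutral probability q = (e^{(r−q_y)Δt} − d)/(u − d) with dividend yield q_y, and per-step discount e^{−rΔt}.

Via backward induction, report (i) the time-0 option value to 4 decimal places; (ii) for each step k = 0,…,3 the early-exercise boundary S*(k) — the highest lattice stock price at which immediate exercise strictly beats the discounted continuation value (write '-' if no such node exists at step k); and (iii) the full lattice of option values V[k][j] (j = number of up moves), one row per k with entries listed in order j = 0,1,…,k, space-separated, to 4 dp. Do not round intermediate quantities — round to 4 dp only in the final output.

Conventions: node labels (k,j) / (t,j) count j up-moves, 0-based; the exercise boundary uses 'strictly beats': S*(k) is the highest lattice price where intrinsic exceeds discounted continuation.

price = 18.3389
boundary = - - - 65.6930
tree:
18.3389
27.6210 6.6843
40.0909 11.9857 0.0000
54.9670 21.4916 0.0000 0.0000
68.1101 38.5366 0.0000 0.0000 0.0000

params: Δt=0.29500 u=1.25011 d=0.79993 q=0.44049 e^(-rΔt)=0.99676
t_4 payoffs: 68.1101 38.5366 0.0000 0.0000 0.0000
t_3: node(3,0) S=65.6930 payoff=54.9670 vs cont=54.9047 → 54.9670 [stop]  node(3,1) S=102.6631 payoff=17.9969 vs cont=21.4916 → 21.4916 [wait]  node(3,2) S=160.4389 payoff=0.0000 vs cont=0.0000 → 0.0000 [wait]  node(3,3) S=250.7292 payoff=0.0000 vs cont=0.0000 → 0.0000 [wait]  ⇒ S*(3)=65.6930
t_2: node(2,0) S=82.1234 payoff=38.5366 vs cont=40.0909 → 40.0909 [wait]  node(2,1) S=128.3400 payoff=0.0000 vs cont=11.9857 → 11.9857 [wait]  node(2,2) S=200.5660 payoff=0.0000 vs cont=0.0000 → 0.0000 [wait]  ⇒ S*(2)=-
t_1: node(1,0) S=102.6631 payoff=17.9969 vs cont=27.6210 → 27.6210 [wait]  node(1,1) S=160.4389 payoff=0.0000 vs cont=6.6843 → 6.6843 [wait]  ⇒ S*(1)=-
t_0: node(0,0) S=128.3400 payoff=0.0000 vs cont=18.3389 → 18.3389 [wait]  ⇒ S*(0)=-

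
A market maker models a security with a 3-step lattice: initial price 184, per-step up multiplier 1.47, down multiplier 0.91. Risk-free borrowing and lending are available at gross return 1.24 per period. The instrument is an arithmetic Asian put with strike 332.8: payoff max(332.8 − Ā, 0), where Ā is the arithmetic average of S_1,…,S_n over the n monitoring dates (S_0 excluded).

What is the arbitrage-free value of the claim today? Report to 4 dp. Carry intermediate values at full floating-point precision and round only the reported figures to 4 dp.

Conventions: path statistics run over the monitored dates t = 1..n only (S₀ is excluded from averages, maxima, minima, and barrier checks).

price = 33.7433

With p* = (R−d)/(u−d) = 0.5893, sum probability × payoff across the paths and divide by R^3.
Enumerate all 2^3 = 8 price paths (U = up ×1.47, D = down ×0.91); each path with k up-moves has probability p*^k·(1−p*)^(3−k).
DDD: Ā=152.8225, payoff=179.9775, prob=0.069282
UDD: Ā=246.8671, payoff=85.9329, prob=0.099404
DUD: Ā=212.5204, payoff=120.2796, prob=0.099404
UUD: Ā=343.3022, payoff=0.0000, prob=0.142624
DDU: Ā=181.2650, payoff=151.5350, prob=0.099404
UDU: Ā=292.8126, payoff=39.9874, prob=0.142624
DUU: Ā=258.4660, payoff=74.3340, prob=0.142624
UUU: Ā=417.5219, payoff=0.0000, prob=0.204634
Price = Σ prob·payoff / R^3 = 64.335783 / 1.906624 = 33.7433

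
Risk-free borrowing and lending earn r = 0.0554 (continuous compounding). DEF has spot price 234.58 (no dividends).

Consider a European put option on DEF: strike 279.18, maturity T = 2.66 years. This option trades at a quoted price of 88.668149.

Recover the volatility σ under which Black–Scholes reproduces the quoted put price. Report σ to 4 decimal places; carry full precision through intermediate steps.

At σ = 0.5726 the Black–Scholes value reproduces the quote:
σ√T = 0.5726·√2.66 = 0.933882
d₁ = (ln(S/K) + (r+σ²/2)T) / (σ√T) = (ln(234.58/279.18) + (0.0554+0.5726²/2)·2.66) / 0.933882 = (-0.174060 + 0.583432) / 0.933882 = 0.438355
d₂ = d₁ − σ√T = 0.438355 − 0.933882 = -0.495527
e^{−rT} = 0.862980
N(−d₁) = 0.330564,  N(−d₂) = 0.689886
V = K·e^{−rT}·N(−d₂) − S·N(−d₁) = 166.211960 − 77.543810 = 88.668149 (the quoted price), and the Black–Scholes price is strictly increasing in σ, so σ is unique

sigma = 0.5726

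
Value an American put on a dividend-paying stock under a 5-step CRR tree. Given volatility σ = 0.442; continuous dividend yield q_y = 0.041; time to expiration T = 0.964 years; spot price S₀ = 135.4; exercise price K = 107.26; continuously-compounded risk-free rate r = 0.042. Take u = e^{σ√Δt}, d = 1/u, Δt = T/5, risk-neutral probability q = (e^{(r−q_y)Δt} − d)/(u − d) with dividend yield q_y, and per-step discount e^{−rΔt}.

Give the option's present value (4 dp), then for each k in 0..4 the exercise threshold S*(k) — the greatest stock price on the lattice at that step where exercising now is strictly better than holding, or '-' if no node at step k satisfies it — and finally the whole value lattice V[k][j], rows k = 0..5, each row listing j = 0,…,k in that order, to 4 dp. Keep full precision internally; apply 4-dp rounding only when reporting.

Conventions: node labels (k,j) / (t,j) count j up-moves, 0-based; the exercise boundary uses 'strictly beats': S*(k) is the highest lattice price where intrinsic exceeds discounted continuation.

Δt=0.19280, u=1.21419, d=0.82359, q=0.45213, disc=e^(-rΔt)=0.99194
k=5 terminal: V=max(K-S,0) → 55.9521 31.6189 0.0000 0.0000 0.0000 0.0000
k=4: j=0 S=62.2976 intr=44.9624 cont=44.5879 V=44.9624[EX]; j=1 S=91.8427 intr=15.4173 cont=17.1835 V=17.1835[hold]; j=2 S=135.4000 intr=0.0000 cont=0.0000 V=0.0000[hold]; j=3 S=199.6147 intr=0.0000 cont=0.0000 V=0.0000[hold]; j=4 S=294.2837 intr=0.0000 cont=0.0000 V=0.0000[hold]  S*(4)=62.2976
k=3: j=0 S=75.6411 intr=31.6189 cont=32.1415 V=32.1415[hold]; j=1 S=111.5146 intr=0.0000 cont=9.3384 V=9.3384[hold]; j=2 S=164.4014 intr=0.0000 cont=0.0000 V=0.0000[hold]; j=3 S=242.3703 intr=0.0000 cont=0.0000 V=0.0000[hold]  S*(3)=-
k=2: j=0 S=91.8427 intr=15.4173 cont=21.6556 V=21.6556[hold]; j=1 S=135.4000 intr=0.0000 cont=5.0750 V=5.0750[hold]; j=2 S=199.6147 intr=0.0000 cont=0.0000 V=0.0000[hold]  S*(2)=-
k=1: j=0 S=111.5146 intr=0.0000 cont=14.0449 V=14.0449[hold]; j=1 S=164.4014 intr=0.0000 cont=2.7581 V=2.7581[hold]  S*(1)=-
k=0: j=0 S=135.4000 intr=0.0000 cont=8.8697 V=8.8697[hold]  S*(0)=-

price = 8.8697
boundary = - - - - 62.2976
tree:
8.8697
14.0449 2.7581
21.6556 5.0750 0.0000
32.1415 9.3384 0.0000 0.0000
44.9624 17.1835 0.0000 0.0000 0.0000
55.9521 31.6189 0.0000 0.0000 0.0000 0.0000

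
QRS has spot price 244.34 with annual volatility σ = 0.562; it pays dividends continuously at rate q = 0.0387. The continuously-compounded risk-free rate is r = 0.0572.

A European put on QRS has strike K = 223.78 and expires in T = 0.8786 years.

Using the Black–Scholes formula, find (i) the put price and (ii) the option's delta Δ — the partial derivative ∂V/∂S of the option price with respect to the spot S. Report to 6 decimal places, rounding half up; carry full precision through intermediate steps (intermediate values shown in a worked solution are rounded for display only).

price = 35.845189
Δ = -0.311585

σ√T = 0.562·√0.8786 = 0.526783
d₁ = (ln(S/K) + (r−q+σ²/2)T) / (σ√T) = (ln(244.34/223.78) + (0.0572−0.0387+0.562²/2)·0.8786) / 0.526783 = (0.087897 + 0.155004) / 0.526783 = 0.461104
d₂ = d₁ − σ√T = 0.461104 − 0.526783 = -0.065680
e^{−rT} = 0.950986
e^{−qT} = 0.966570
N(−d₁) = 0.322362,  N(−d₂) = 0.526184
Put price V = K·e^{−rT}·N(−d₂) − S·e^{−qT}·N(−d₁) = 111.977986 − 76.132797 = 35.845189
Δ = −e^{−qT}·N(−d₁) = -0.311585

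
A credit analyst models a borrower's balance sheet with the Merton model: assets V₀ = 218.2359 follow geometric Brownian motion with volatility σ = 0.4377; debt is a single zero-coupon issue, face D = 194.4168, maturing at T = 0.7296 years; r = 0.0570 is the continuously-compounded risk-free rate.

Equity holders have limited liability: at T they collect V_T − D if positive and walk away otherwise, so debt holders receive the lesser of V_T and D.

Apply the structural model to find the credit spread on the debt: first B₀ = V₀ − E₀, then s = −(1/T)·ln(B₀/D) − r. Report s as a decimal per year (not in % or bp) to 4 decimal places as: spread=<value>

spread=0.1287

With assets at 218.2359 and a single debt payment of 194.4168 at 0.7296 years:
d₁ = [ln(V₀/D) + (r + σ²/2)T] / (σ√T)
   = [ln(218.2359/194.4168) + (0.0570 + 0.5·0.4377²)·0.7296] / (0.4377·√0.7296)
   = [0.115572 + 0.111476] / 0.373869 = 0.607295
d₂ = d₁ − σ√T = 0.607295 − 0.373869 = 0.233426
N(d₁) = 0.728172,  N(d₂) = 0.592285,  e^(−rT) = 0.959266
E₀ = V₀·N(d₁) − D·e^(−rT)·N(d₂)
   = 218.2359·0.728172 − 194.4168·0.959266·0.592285 = 48.453800
B₀ = V₀ − E₀ = 218.2359 − 48.453800 = 169.782100
spread = −(1/T)·ln(B₀/D) − r = −(1/0.7296)·ln(169.782100/194.4168) − 0.0570 = 0.12870238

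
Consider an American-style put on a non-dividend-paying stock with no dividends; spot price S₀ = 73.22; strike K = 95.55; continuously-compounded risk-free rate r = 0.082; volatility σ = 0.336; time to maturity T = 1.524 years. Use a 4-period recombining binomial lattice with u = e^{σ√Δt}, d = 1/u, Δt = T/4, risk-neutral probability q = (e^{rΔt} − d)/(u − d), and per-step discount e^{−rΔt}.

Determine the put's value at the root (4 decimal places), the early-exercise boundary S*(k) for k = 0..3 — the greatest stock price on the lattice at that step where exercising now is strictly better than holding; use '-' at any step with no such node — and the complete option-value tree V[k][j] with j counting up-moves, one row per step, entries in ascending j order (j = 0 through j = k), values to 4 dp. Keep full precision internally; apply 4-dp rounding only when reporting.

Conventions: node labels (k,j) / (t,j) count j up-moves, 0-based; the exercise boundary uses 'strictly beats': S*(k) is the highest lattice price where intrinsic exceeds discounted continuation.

Δt=0.38100, u=1.23047, d=0.81270, q=0.52430, disc=e^(-rΔt)=0.96924
k=4 terminal: V=max(K-S,0) → 63.6093 47.1899 22.3300 0.0000 0.0000
k=3: j=0 S=39.3021 intr=56.2479 cont=53.3089 V=56.2479[EX]; j=1 S=59.5057 intr=36.0443 cont=33.1053 V=36.0443[EX]; j=2 S=90.0951 intr=5.4549 cont=10.2957 V=10.2957[hold]; j=3 S=136.4091 intr=0.0000 cont=0.0000 V=0.0000[hold]  S*(3)=59.5057
k=2: j=0 S=48.3601 intr=47.1899 cont=44.2509 V=47.1899[EX]; j=1 S=73.2200 intr=22.3300 cont=21.8509 V=22.3300[EX]; j=2 S=110.8593 intr=0.0000 cont=4.7470 V=4.7470[hold]  S*(2)=73.2200
k=1: j=0 S=59.5057 intr=36.0443 cont=33.1053 V=36.0443[EX]; j=1 S=90.0951 intr=5.4549 cont=12.7080 V=12.7080[hold]  S*(1)=59.5057
k=0: j=0 S=73.2200 intr=22.3300 cont=23.0768 V=23.0768[hold]  S*(0)=-

price = 23.0768
boundary = - 59.5057 73.2200 59.5057
tree:
23.0768
36.0443 12.7080
47.1899 22.3300 4.7470
56.2479 36.0443 10.2957 0.0000
63.6093 47.1899 22.3300 0.0000 0.0000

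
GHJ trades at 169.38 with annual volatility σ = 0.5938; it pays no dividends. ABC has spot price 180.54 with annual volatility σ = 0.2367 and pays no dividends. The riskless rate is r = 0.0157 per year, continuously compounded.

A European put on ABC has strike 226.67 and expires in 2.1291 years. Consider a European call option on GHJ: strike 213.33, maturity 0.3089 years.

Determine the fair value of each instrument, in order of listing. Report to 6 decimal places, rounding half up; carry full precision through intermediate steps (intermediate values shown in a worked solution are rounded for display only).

[ABC put K=226.67]
σ√T = 0.2367·√2.1291 = 0.345379
d₁ = (ln(S/K) + (r+σ²/2)T) / (σ√T) = (ln(180.54/226.67) + (0.0157+0.2367²/2)·2.1291) / 0.345379 = (-0.227543 + 0.093070) / 0.345379 = -0.389347
d₂ = d₁ − σ√T = -0.389347 − 0.345379 = -0.734727
e^{−rT} = 0.967126
N(−d₁) = 0.651490,  N(−d₂) = 0.768747
price = K·e^{−rT}·N(−d₂) − S·N(−d₁) = 168.523473 − 117.620085 = 50.903387
[GHJ call K=213.33]
σ√T = 0.5938·√0.3089 = 0.330027
d₁ = (ln(S/K) + (r+σ²/2)T) / (σ√T) = (ln(169.38/213.33) + (0.0157+0.5938²/2)·0.3089) / 0.330027 = (-0.230696 + 0.059309) / 0.330027 = -0.519312
d₂ = d₁ − σ√T = -0.519312 − 0.330027 = -0.849339
e^{−rT} = 0.995162
N(d₁) = 0.301771,  N(d₂) = 0.197846
price = S·N(d₁) − K·e^{−rT}·N(d₂) = 51.114048 − 42.002355 = 9.111692

price(ABC put K=226.67) = 50.903387
price(GHJ call K=213.33) = 9.111692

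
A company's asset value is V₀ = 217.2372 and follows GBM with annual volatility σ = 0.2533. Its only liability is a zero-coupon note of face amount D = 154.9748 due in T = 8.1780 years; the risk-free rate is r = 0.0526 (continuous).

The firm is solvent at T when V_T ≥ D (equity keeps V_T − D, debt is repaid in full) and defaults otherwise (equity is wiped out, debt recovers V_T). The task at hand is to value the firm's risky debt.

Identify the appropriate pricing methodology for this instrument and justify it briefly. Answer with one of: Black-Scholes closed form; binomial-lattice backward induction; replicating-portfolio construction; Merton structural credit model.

framework: Merton structural credit model

Key observation: the asked-for credit quantity lives on the firm's capital structure — asset value, asset volatility, debt face 154.9748 — which is the structural model's domain.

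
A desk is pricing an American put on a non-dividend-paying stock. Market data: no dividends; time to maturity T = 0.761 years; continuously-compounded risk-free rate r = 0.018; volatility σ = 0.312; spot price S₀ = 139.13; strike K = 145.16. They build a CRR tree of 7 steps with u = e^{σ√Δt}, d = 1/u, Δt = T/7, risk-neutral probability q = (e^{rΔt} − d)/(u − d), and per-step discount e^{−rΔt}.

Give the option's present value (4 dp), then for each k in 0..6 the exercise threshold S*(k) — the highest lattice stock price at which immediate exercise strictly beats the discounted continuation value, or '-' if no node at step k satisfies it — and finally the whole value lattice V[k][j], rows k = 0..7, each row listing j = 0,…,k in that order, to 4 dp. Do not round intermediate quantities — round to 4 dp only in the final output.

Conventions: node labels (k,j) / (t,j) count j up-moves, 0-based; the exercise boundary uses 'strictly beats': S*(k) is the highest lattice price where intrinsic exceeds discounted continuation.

Δt=0.10871, u=1.10835, d=0.90224, q=0.48381, disc=e^(-rΔt)=0.99805
k=7 terminal: V=max(K-S,0) → 77.4453 61.9766 42.9742 19.6310 0.0000 0.0000 0.0000 0.0000
k=6: j=0 S=75.0516 intr=70.1084 cont=69.8246 V=70.1084[EX]; j=1 S=92.1963 intr=52.9637 cont=52.6799 V=52.9637[EX]; j=2 S=113.2575 intr=31.9025 cont=31.6187 V=31.9025[EX]; j=3 S=139.1300 intr=6.0300 cont=10.1136 V=10.1136[hold]; j=4 S=170.9127 intr=0.0000 cont=0.0000 V=0.0000[hold]; j=5 S=209.9559 intr=0.0000 cont=0.0000 V=0.0000[hold]; j=6 S=257.9180 intr=0.0000 cont=0.0000 V=0.0000[hold]  S*(6)=113.2575
k=5: j=0 S=83.1834 intr=61.9766 cont=61.6928 V=61.9766[EX]; j=1 S=102.1858 intr=42.9742 cont=42.6905 V=42.9742[EX]; j=2 S=125.5290 intr=19.6310 cont=21.3190 V=21.3190[hold]; j=3 S=154.2047 intr=0.0000 cont=5.2103 V=5.2103[hold]; j=4 S=189.4311 intr=0.0000 cont=0.0000 V=0.0000[hold]; j=5 S=232.7045 intr=0.0000 cont=0.0000 V=0.0000[hold]  S*(5)=102.1858
k=4: j=0 S=92.1963 intr=52.9637 cont=52.6799 V=52.9637[EX]; j=1 S=113.2575 intr=31.9025 cont=32.4338 V=32.4338[hold]; j=2 S=139.1300 intr=6.0300 cont=13.4991 V=13.4991[hold]; j=3 S=170.9127 intr=0.0000 cont=2.6843 V=2.6843[hold]; j=4 S=209.9559 intr=0.0000 cont=0.0000 V=0.0000[hold]  S*(4)=92.1963
k=3: j=0 S=102.1858 intr=42.9742 cont=42.9470 V=42.9742[EX]; j=1 S=125.5290 intr=19.6310 cont=23.2275 V=23.2275[hold]; j=2 S=154.2047 intr=0.0000 cont=8.2506 V=8.2506[hold]; j=3 S=189.4311 intr=0.0000 cont=1.3829 V=1.3829[hold]  S*(3)=102.1858
k=2: j=0 S=113.2575 intr=31.9025 cont=33.3553 V=33.3553[hold]; j=1 S=139.1300 intr=6.0300 cont=15.9503 V=15.9503[hold]; j=2 S=170.9127 intr=0.0000 cont=4.9183 V=4.9183[hold]  S*(2)=-
k=1: j=0 S=125.5290 intr=19.6310 cont=24.8859 V=24.8859[hold]; j=1 S=154.2047 intr=0.0000 cont=10.5922 V=10.5922[hold]  S*(1)=-
k=0: j=0 S=139.1300 intr=6.0300 cont=17.9353 V=17.9353[hold]  S*(0)=-

price = 17.9353
boundary = - - - 102.1858 92.1963 102.1858 113.2575
tree:
17.9353
24.8859 10.5922
33.3553 15.9503 4.9183
42.9742 23.2275 8.2506 1.3829
52.9637 32.4338 13.4991 2.6843 0.0000
61.9766 42.9742 21.3190 5.2103 0.0000 0.0000
70.1084 52.9637 31.9025 10.1136 0.0000 0.0000 0.0000
77.4453 61.9766 42.9742 19.6310 0.0000 0.0000 0.0000 0.0000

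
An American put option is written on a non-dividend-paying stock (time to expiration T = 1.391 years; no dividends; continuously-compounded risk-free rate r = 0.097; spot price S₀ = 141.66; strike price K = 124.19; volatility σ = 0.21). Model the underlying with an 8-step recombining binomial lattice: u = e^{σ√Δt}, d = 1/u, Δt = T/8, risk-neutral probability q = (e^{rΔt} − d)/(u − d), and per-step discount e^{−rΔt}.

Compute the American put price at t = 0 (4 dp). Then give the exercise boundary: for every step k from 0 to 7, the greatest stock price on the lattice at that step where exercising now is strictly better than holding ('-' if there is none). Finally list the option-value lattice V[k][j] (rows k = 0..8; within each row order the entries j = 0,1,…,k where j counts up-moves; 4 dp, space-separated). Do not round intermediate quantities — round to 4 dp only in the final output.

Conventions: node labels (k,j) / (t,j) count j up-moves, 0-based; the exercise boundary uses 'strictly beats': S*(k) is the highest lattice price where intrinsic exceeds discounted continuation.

price = 2.8007
boundary = - - - 108.9327 99.7996 108.9327 99.7996 108.9327
tree:
2.8007
5.0722 1.2053
8.9402 2.3647 0.3845
15.2573 4.5378 0.8292 0.0673
24.3904 8.4704 1.7667 0.1611 0.0000
32.7578 15.2573 3.7069 0.3856 0.0000 0.0000
40.4237 24.3904 7.6235 0.9230 0.0000 0.0000 0.0000
47.4468 32.7578 15.2573 2.2093 0.0000 0.0000 0.0000 0.0000
53.8811 40.4237 24.3904 5.2883 0.0000 0.0000 0.0000 0.0000 0.0000

Δt=0.17388, u=1.09151, d=0.91616, q=0.57512, disc=e^(-rΔt)=0.98328
k=8 terminal: V=max(K-S,0) → 53.8811 40.4237 24.3904 5.2883 0.0000 0.0000 0.0000 0.0000 0.0000
k=7: j=0 S=76.7432 intr=47.4468 cont=45.3698 V=47.4468[EX]; j=1 S=91.4322 intr=32.7578 cont=30.6808 V=32.7578[EX]; j=2 S=108.9327 intr=15.2573 cont=13.1803 V=15.2573[EX]; j=3 S=129.7829 intr=0.0000 cont=2.2093 V=2.2093[hold]; j=4 S=154.6240 intr=0.0000 cont=0.0000 V=0.0000[hold]; j=5 S=184.2197 intr=0.0000 cont=0.0000 V=0.0000[hold]; j=6 S=219.4802 intr=0.0000 cont=0.0000 V=0.0000[hold]; j=7 S=261.4898 intr=0.0000 cont=0.0000 V=0.0000[hold]  S*(7)=108.9327
k=6: j=0 S=83.7663 intr=40.4237 cont=38.3467 V=40.4237[EX]; j=1 S=99.7996 intr=24.3904 cont=22.3134 V=24.3904[EX]; j=2 S=118.9017 intr=5.2883 cont=7.6235 V=7.6235[hold]; j=3 S=141.6600 intr=0.0000 cont=0.9230 V=0.9230[hold]; j=4 S=168.7744 intr=0.0000 cont=0.0000 V=0.0000[hold]; j=5 S=201.0786 intr=0.0000 cont=0.0000 V=0.0000[hold]; j=6 S=239.5659 intr=0.0000 cont=0.0000 V=0.0000[hold]  S*(6)=99.7996
k=5: j=0 S=91.4322 intr=32.7578 cont=30.6808 V=32.7578[EX]; j=1 S=108.9327 intr=15.2573 cont=14.5008 V=15.2573[EX]; j=2 S=129.7829 intr=0.0000 cont=3.7069 V=3.7069[hold]; j=3 S=154.6240 intr=0.0000 cont=0.3856 V=0.3856[hold]; j=4 S=184.2197 intr=0.0000 cont=0.0000 V=0.0000[hold]; j=5 S=219.4802 intr=0.0000 cont=0.0000 V=0.0000[hold]  S*(5)=108.9327
k=4: j=0 S=99.7996 intr=24.3904 cont=22.3134 V=24.3904[EX]; j=1 S=118.9017 intr=5.2883 cont=8.4704 V=8.4704[hold]; j=2 S=141.6600 intr=0.0000 cont=1.7667 V=1.7667[hold]; j=3 S=168.7744 intr=0.0000 cont=0.1611 V=0.1611[hold]; j=4 S=201.0786 intr=0.0000 cont=0.0000 V=0.0000[hold]  S*(4)=99.7996
k=3: j=0 S=108.9327 intr=15.2573 cont=14.9797 V=15.2573[EX]; j=1 S=129.7829 intr=0.0000 cont=4.5378 V=4.5378[hold]; j=2 S=154.6240 intr=0.0000 cont=0.8292 V=0.8292[hold]; j=3 S=184.2197 intr=0.0000 cont=0.0673 V=0.0673[hold]  S*(3)=108.9327
k=2: j=0 S=118.9017 intr=5.2883 cont=8.9402 V=8.9402[hold]; j=1 S=141.6600 intr=0.0000 cont=2.3647 V=2.3647[hold]; j=2 S=168.7744 intr=0.0000 cont=0.3845 V=0.3845[hold]  S*(2)=-
k=1: j=0 S=129.7829 intr=0.0000 cont=5.0722 V=5.0722[hold]; j=1 S=154.6240 intr=0.0000 cont=1.2053 V=1.2053[hold]  S*(1)=-
k=0: j=0 S=141.6600 intr=0.0000 cont=2.8007 V=2.8007[hold]  S*(0)=-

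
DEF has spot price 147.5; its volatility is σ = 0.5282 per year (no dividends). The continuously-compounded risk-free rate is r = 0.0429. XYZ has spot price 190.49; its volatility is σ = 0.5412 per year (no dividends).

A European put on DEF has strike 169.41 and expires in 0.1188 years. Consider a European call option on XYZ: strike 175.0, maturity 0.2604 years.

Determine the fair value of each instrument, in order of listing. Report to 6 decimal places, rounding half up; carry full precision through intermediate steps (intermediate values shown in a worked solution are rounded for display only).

price(DEF put K=169.41) = 24.918497
price(XYZ call K=175.0) = 29.865710

[DEF put K=169.41]
σ√T = 0.5282·√0.1188 = 0.182057
d₁ = (ln(S/K) + (r+σ²/2)T) / (σ√T) = (ln(147.5/169.41) + (0.0429+0.5282²/2)·0.1188) / 0.182057 = (-0.138494 + 0.021669) / 0.182057 = -0.641695
d₂ = d₁ − σ√T = -0.641695 − 0.182057 = -0.823751
e^{−rT} = 0.994916
N(−d₁) = 0.739464,  N(−d₂) = 0.794960
price = K·e^{−rT}·N(−d₂) − S·N(−d₁) = 133.989478 − 109.070980 = 24.918497
[XYZ call K=175.0]
σ√T = 0.5412·√0.2604 = 0.276171
d₁ = (ln(S/K) + (r+σ²/2)T) / (σ√T) = (ln(190.49/175.0) + (0.0429+0.5412²/2)·0.2604) / 0.276171 = (0.084814 + 0.049306) / 0.276171 = 0.485641
d₂ = d₁ − σ√T = 0.485641 − 0.276171 = 0.209470
e^{−rT} = 0.988891
N(d₁) = 0.686389,  N(d₂) = 0.582959
price = S·N(d₁) − K·e^{−rT}·N(d₂) = 130.750294 − 100.884583 = 29.865710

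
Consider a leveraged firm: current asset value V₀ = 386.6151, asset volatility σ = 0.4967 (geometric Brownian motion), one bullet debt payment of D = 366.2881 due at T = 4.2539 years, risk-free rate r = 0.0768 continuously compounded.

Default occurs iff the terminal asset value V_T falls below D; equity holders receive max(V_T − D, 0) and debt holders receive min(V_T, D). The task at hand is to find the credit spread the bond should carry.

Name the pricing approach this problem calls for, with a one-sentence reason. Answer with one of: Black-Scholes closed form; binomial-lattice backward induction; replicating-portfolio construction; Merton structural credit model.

Key observation: a levered firm with one bullet debt due at 4.2539 years is the canonical structural-credit setup: equity is a call on the firm's assets struck at the face value.

framework: Merton structural credit model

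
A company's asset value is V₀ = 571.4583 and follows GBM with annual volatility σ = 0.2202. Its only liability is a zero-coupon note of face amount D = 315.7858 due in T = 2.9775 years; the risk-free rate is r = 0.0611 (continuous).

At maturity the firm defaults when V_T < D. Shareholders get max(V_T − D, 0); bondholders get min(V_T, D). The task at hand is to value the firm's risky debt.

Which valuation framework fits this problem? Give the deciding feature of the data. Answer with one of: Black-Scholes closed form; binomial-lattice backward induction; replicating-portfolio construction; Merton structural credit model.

Key observation: a levered firm with one bullet debt due at 2.9775 years is the canonical structural-credit setup: equity is a call on the firm's assets struck at the face value.

framework: Merton structural credit model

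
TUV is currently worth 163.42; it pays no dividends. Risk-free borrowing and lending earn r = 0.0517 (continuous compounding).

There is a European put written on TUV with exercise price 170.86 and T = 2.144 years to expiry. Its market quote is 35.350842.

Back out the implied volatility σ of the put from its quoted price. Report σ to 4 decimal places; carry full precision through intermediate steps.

sigma = 0.4449

At σ = 0.4449 the Black–Scholes value reproduces the quote:
σ√T = 0.4449·√2.144 = 0.651441
d₁ = (ln(S/K) + (r+σ²/2)T) / (σ√T) = (ln(163.42/170.86) + (0.0517+0.4449²/2)·2.144) / 0.651441 = (-0.044521 + 0.323032) / 0.651441 = 0.427531
d₂ = d₁ − σ√T = 0.427531 − 0.651441 = -0.223909
e^{−rT} = 0.895078
N(−d₁) = 0.334496,  N(−d₂) = 0.588586
V = K·e^{−rT}·N(−d₂) − S·N(−d₁) = 90.014207 − 54.663365 = 35.350842 (equal to the quote); since ∂V/∂σ > 0 for all σ, the implied volatility is unique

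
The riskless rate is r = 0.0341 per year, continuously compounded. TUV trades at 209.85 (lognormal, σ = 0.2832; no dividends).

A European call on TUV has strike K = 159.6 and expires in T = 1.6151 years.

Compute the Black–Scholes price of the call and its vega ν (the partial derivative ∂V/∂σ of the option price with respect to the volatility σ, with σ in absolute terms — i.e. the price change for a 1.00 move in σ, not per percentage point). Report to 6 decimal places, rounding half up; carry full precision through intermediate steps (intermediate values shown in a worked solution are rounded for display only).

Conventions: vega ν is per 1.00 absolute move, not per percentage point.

σ√T = 0.2832·√1.6151 = 0.359909
d₁ = (ln(S/K) + (r+σ²/2)T) / (σ√T) = (ln(209.85/159.6) + (0.0341+0.2832²/2)·1.6151) / 0.359909 = (0.273722 + 0.119842) / 0.359909 = 1.093511
d₂ = d₁ − σ√T = 1.093511 − 0.359909 = 0.733601
e^{−rT} = 0.946414
N(d₁) = 0.862915,  N(d₂) = 0.768404
Call price V = S·N(d₁) − K·e^{−rT}·N(d₂) = 181.082747 − 116.065690 = 65.017057
φ(d₁) = (1/√(2π))·e^{−d₁²/2} = 0.219408
ν = S·φ(d₁)·√T = 58.514242

price = 65.017057
ν = 58.514242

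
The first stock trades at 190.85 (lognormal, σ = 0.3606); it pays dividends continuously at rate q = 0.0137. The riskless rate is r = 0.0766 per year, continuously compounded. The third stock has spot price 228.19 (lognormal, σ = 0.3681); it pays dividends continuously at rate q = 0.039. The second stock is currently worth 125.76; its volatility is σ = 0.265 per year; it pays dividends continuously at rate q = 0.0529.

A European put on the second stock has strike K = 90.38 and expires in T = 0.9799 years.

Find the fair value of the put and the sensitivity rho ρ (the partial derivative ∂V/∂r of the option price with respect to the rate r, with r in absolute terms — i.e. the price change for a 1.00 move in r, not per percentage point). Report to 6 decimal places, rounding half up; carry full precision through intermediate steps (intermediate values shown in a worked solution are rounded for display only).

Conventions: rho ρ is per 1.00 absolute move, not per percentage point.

price = 1.071967
ρ = -9.190221

σ√T = 0.265·√0.9799 = 0.262323
d₁ = (ln(S/K) + (r−q+σ²/2)T) / (σ√T) = (ln(125.76/90.38) + (0.0766−0.0529+0.265²/2)·0.9799) / 0.262323 = (0.330352 + 0.057630) / 0.262323 = 1.479025
d₂ = d₁ − σ√T = 1.479025 − 0.262323 = 1.216702
e^{−rT} = 0.927688
e^{−qT} = 0.949484
N(−d₁) = 0.069567,  N(−d₂) = 0.111859
Put price V = K·e^{−rT}·N(−d₂) − S·e^{−qT}·N(−d₁) = 9.378733 − 8.306767 = 1.071967
ρ = −K·T·e^{−rT}·N(−d₂) = -9.190221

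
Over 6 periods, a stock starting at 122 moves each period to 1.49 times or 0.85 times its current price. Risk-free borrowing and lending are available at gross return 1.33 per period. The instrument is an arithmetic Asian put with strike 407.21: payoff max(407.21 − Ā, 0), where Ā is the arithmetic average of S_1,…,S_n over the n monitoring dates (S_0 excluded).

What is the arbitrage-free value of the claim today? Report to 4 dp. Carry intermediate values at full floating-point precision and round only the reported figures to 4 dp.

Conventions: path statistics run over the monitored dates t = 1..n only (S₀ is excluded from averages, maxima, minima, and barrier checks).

No-arbitrage gives p* = (R−d)/(u−d) = 0.7500: enumerate every path, weight its payoff by its p*-probability, and discount by R^6.
Enumerate all 2^6 = 64 price paths (U = up ×1.49, D = down ×0.85); each path with k up-moves has probability p*^k·(1−p*)^(6−k).
DDDDDD: Ā=71.7662, payoff=335.4438, prob=0.000244
UDDDDD: Ā=125.8020, payoff=281.4080, prob=0.000732
DUDDDD: Ā=112.7886, payoff=294.4214, prob=0.000732
UUDDDD: Ā=197.7118, payoff=209.4982, prob=0.002197
DDUDDD: Ā=101.7273, payoff=305.4827, prob=0.000732
UDUDDD: Ā=178.3220, payoff=228.8880, prob=0.002197
DUUDDD: Ā=165.3086, payoff=241.9014, prob=0.002197
UUUDDD: Ā=289.7763, payoff=117.4337, prob=0.006592
DDDUDD: Ā=92.3252, payoff=314.8848, prob=0.000732
UDDUDD: Ā=161.8406, payoff=245.3694, prob=0.002197
DUDUDD: Ā=148.8272, payoff=258.3828, prob=0.002197
UUDUDD: Ā=260.8854, payoff=146.3246, prob=0.006592
DDUUDD: Ā=137.7659, payoff=269.4441, prob=0.002197
UDUUDD: Ā=241.4955, payoff=165.7145, prob=0.006592
DUUUDD: Ā=228.4822, payoff=178.7278, prob=0.006592
UUUUDD: Ā=400.5158, payoff=6.6942, prob=0.019775
DDDDUD: Ā=84.3333, payoff=322.8767, prob=0.000732
UDDDUD: Ā=147.8314, payoff=259.3786, prob=0.002197
DUDDUD: Ā=134.8181, payoff=272.3919, prob=0.002197
UUDDUD: Ā=236.3281, payoff=170.8819, prob=0.006592
DDUDUD: Ā=123.7567, payoff=283.4533, prob=0.002197
UDUDUD: Ā=216.9383, payoff=190.2717, prob=0.006592
DUUDUD: Ā=203.9249, payoff=203.2851, prob=0.006592
UUUDUD: Ā=357.4684, payoff=49.7416, prob=0.019775
DDDUUD: Ā=114.3546, payoff=292.8554, prob=0.002197
UDDUUD: Ā=200.4569, payoff=206.7531, prob=0.006592
DUDUUD: Ā=187.4435, payoff=219.7665, prob=0.006592
UUDUUD: Ā=328.5775, payoff=78.6325, prob=0.019775
DDUUUD: Ā=176.3822, payoff=230.8278, prob=0.006592
UDUUUD: Ā=309.1876, payoff=98.0224, prob=0.019775
DUUUUD: Ā=296.1743, payoff=111.0357, prob=0.019775
UUUUUD: Ā=519.1761, payoff=0.0000, prob=0.059326
DDDDDU: Ā=77.5403, payoff=329.6697, prob=0.000732
UDDDDU: Ā=135.9236, payoff=271.2864, prob=0.002197
DUDDDU: Ā=122.9103, payoff=284.2997, prob=0.002197
UUDDDU: Ā=215.4544, payoff=191.7556, prob=0.006592
DDUDDU: Ā=111.8489, payoff=295.3611, prob=0.002197
UDUDDU: Ā=196.0646, payoff=211.1454, prob=0.006592
DUUDDU: Ā=183.0512, payoff=224.1588, prob=0.006592
UUUDDU: Ā=320.8781, payoff=86.3319, prob=0.019775
DDDUDU: Ā=102.4468, payoff=304.7632, prob=0.002197
UDDUDU: Ā=179.5832, payoff=227.6268, prob=0.006592
DUDUDU: Ā=166.5699, payoff=240.6401, prob=0.006592
UUDUDU: Ā=291.9872, payoff=115.2228, prob=0.019775
DDUUDU: Ā=155.5085, payoff=251.7015, prob=0.006592
UDUUDU: Ā=272.5973, payoff=134.6127, prob=0.019775
DUUUDU: Ā=259.5840, payoff=147.6260, prob=0.019775
UUUUDU: Ā=455.0354, payoff=0.0000, prob=0.059326
DDDDUU: Ā=94.4550, payoff=312.7550, prob=0.002197
UDDDUU: Ā=165.5740, payoff=241.6360, prob=0.006592
DUDDUU: Ā=152.5607, payoff=254.6493, prob=0.006592
UUDDUU: Ā=267.4299, payoff=139.7801, prob=0.019775
DDUDUU: Ā=141.4993, payoff=265.7107, prob=0.006592
UDUDUU: Ā=248.0400, payoff=159.1700, prob=0.019775
DUUDUU: Ā=235.0267, payoff=172.1833, prob=0.019775
UUUDUU: Ā=411.9880, payoff=0.0000, prob=0.059326
DDDUUU: Ā=132.0972, payoff=275.1128, prob=0.006592
UDDUUU: Ā=231.5586, payoff=175.6514, prob=0.019775
DUDUUU: Ā=218.5453, payoff=188.6647, prob=0.019775
UUDUUU: Ā=383.0971, payoff=24.1129, prob=0.059326
DDUUUU: Ā=207.4840, payoff=199.7260, prob=0.019775
UDUUUU: Ā=363.7072, payoff=43.5028, prob=0.059326
DUUUUU: Ā=350.6939, payoff=56.5161, prob=0.059326
UUUUUU: Ā=614.7457, payoff=0.0000, prob=0.177979
Price = Σ prob·payoff / R^6 = 82.277348 / 5.534901 = 14.8652

price = 14.8652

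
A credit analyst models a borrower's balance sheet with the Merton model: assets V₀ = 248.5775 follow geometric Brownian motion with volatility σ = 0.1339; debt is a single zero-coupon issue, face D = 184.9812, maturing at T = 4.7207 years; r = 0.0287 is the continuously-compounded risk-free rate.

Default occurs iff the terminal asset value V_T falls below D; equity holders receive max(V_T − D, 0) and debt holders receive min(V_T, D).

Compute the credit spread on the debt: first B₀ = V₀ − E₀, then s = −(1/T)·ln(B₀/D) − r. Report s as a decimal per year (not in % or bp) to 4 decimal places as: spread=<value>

Work the structural quantities from V₀ = 248.5775 against face 184.9812:
d₁ = [ln(V₀/D) + (r + σ²/2)T] / (σ√T)
   = [ln(248.5775/184.9812) + (0.0287 + 0.5·0.1339²)·4.7207] / (0.1339·√4.7207)
   = [0.295500 + 0.177803] / 0.290927 = 1.626882
d₂ = d₁ − σ√T = 1.626882 − 0.290927 = 1.335956
N(d₁) = 0.948119,  N(d₂) = 0.909218,  e^(−rT) = 0.873293
E₀ = V₀·N(d₁) − D·e^(−rT)·N(d₂)
   = 248.5775·0.948119 − 184.9812·0.873293·0.909218 = 88.803405
B₀ = V₀ − E₀ = 248.5775 − 88.803405 = 159.774095
spread = −(1/T)·ln(B₀/D) − r = −(1/4.7207)·ln(159.774095/184.9812) − 0.0287 = 0.00233211

spread=0.0023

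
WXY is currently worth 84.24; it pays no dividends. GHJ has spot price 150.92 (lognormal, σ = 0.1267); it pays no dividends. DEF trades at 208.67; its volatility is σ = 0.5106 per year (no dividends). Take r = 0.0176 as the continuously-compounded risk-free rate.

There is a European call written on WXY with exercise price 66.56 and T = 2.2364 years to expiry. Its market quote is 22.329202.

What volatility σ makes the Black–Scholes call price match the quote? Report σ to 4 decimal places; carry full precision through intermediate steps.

At σ = 0.1988 the Black–Scholes value reproduces the quote:
σ√T = 0.1988·√2.2364 = 0.297297
d₁ = (ln(S/K) + (r+σ²/2)T) / (σ√T) = (ln(84.24/66.56) + (0.0176+0.1988²/2)·2.2364) / 0.297297 = (0.235566 + 0.083554) / 0.297297 = 1.073402
d₂ = d₁ − σ√T = 1.073402 − 0.297297 = 0.776104
e^{−rT} = 0.961404
N(d₁) = 0.858455,  N(d₂) = 0.781156
V = S·N(d₁) − K·e^{−rT}·N(d₂) = 72.316213 − 49.987011 = 22.329202 (the quoted price), and the Black–Scholes price is strictly increasing in σ, so σ is unique

sigma = 0.1988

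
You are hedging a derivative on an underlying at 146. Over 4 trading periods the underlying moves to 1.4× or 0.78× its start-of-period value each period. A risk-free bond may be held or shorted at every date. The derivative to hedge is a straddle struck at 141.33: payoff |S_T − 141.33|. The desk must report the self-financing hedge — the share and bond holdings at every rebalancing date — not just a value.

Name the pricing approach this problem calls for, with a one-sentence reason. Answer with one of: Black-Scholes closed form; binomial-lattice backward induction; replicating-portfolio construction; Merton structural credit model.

framework: replicating-portfolio construction

Key observation: what is demanded is not a single number but the (Δ, B) position at each node of the 1.4/0.78 tree starting at 146; constructing those positions is the replicating-portfolio method.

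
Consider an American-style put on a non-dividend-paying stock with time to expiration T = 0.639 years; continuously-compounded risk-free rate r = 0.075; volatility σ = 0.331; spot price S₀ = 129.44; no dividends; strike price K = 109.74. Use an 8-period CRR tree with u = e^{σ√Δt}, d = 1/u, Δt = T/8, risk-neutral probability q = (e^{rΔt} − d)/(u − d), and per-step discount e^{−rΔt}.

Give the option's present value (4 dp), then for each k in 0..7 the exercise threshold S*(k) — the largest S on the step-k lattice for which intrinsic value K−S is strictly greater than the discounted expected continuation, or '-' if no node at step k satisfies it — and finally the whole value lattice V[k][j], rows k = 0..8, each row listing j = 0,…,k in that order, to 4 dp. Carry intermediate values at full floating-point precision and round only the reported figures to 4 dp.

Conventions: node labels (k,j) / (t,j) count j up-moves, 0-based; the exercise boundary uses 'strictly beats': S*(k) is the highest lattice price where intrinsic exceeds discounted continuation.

Δt=0.07988  u=1.09806  d=0.91069  q=0.50870  discount=0.99403
step 8 (expiry): payoffs max(K−S,0) = 48.4979 35.8978 20.7053 2.3871 0.0000 0.0000 0.0000 0.0000 0.0000
step 7: (k=7,j=0): S=67.2477, K−S=42.4923, hold=41.8368 ⇒ V=42.4923 exercise | (k=7,j=1): S=81.0834, K−S=28.6566, hold=28.0011 ⇒ V=28.6566 exercise | (k=7,j=2): S=97.7657, K−S=11.9743, hold=11.3188 ⇒ V=11.9743 exercise | (k=7,j=3): S=117.8803, K−S=0.0000, hold=1.1658 ⇒ V=1.1658 continue | (k=7,j=4): S=142.1333, K−S=0.0000, hold=0.0000 ⇒ V=0.0000 continue | (k=7,j=5): S=171.3761, K−S=0.0000, hold=0.0000 ⇒ V=0.0000 continue | (k=7,j=6): S=206.6355, K−S=0.0000, hold=0.0000 ⇒ V=0.0000 continue | (k=7,j=7): S=249.1492, K−S=0.0000, hold=0.0000 ⇒ V=0.0000 continue  boundary S*=97.7657
step 6: (k=6,j=0): S=73.8422, K−S=35.8978, hold=35.2423 ⇒ V=35.8978 exercise | (k=6,j=1): S=89.0347, K−S=20.7053, hold=20.0498 ⇒ V=20.7053 exercise | (k=6,j=2): S=107.3529, K−S=2.3871, hold=6.4373 ⇒ V=6.4373 continue | (k=6,j=3): S=129.4400, K−S=0.0000, hold=0.5693 ⇒ V=0.5693 continue | (k=6,j=4): S=156.0713, K−S=0.0000, hold=0.0000 ⇒ V=0.0000 continue | (k=6,j=5): S=188.1818, K−S=0.0000, hold=0.0000 ⇒ V=0.0000 continue | (k=6,j=6): S=226.8988, K−S=0.0000, hold=0.0000 ⇒ V=0.0000 continue  boundary S*=89.0347
step 5: (k=5,j=0): S=81.0834, K−S=28.6566, hold=28.0011 ⇒ V=28.6566 exercise | (k=5,j=1): S=97.7657, K−S=11.9743, hold=13.3669 ⇒ V=13.3669 continue | (k=5,j=2): S=117.8803, K−S=0.0000, hold=3.4317 ⇒ V=3.4317 continue | (k=5,j=3): S=142.1333, K−S=0.0000, hold=0.2780 ⇒ V=0.2780 continue | (k=5,j=4): S=171.3761, K−S=0.0000, hold=0.0000 ⇒ V=0.0000 continue | (k=5,j=5): S=206.6355, K−S=0.0000, hold=0.0000 ⇒ V=0.0000 continue  boundary S*=81.0834
step 4: (k=4,j=0): S=89.0347, K−S=20.7053, hold=20.7540 ⇒ V=20.7540 continue | (k=4,j=1): S=107.3529, K−S=2.3871, hold=8.2632 ⇒ V=8.2632 continue | (k=4,j=2): S=129.4400, K−S=0.0000, hold=1.8165 ⇒ V=1.8165 continue | (k=4,j=3): S=156.0713, K−S=0.0000, hold=0.1358 ⇒ V=0.1358 continue | (k=4,j=4): S=188.1818, K−S=0.0000, hold=0.0000 ⇒ V=0.0000 continue  boundary S*=-
step 3: (k=3,j=0): S=97.7657, K−S=11.9743, hold=14.3139 ⇒ V=14.3139 continue | (k=3,j=1): S=117.8803, K−S=0.0000, hold=4.9540 ⇒ V=4.9540 continue | (k=3,j=2): S=142.1333, K−S=0.0000, hold=0.9558 ⇒ V=0.9558 continue | (k=3,j=3): S=171.3761, K−S=0.0000, hold=0.0663 ⇒ V=0.0663 continue  boundary S*=-
step 2: (k=2,j=0): S=107.3529, K−S=2.3871, hold=9.4955 ⇒ V=9.4955 continue | (k=2,j=1): S=129.4400, K−S=0.0000, hold=2.9027 ⇒ V=2.9027 continue | (k=2,j=2): S=156.0713, K−S=0.0000, hold=0.5003 ⇒ V=0.5003 continue  boundary S*=-
step 1: (k=1,j=0): S=117.8803, K−S=0.0000, hold=6.1051 ⇒ V=6.1051 continue | (k=1,j=1): S=142.1333, K−S=0.0000, hold=1.6706 ⇒ V=1.6706 continue  boundary S*=-
step 0: (k=0,j=0): S=129.4400, K−S=0.0000, hold=3.8262 ⇒ V=3.8262 continue  boundary S*=-

price = 3.8262
boundary = - - - - - 81.0834 89.0347 97.7657
tree:
3.8262
6.1051 1.6706
9.4955 2.9027 0.5003
14.3139 4.9540 0.9558 0.0663
20.7540 8.2632 1.8165 0.1358 0.0000
28.6566 13.3669 3.4317 0.2780 0.0000 0.0000
35.8978 20.7053 6.4373 0.5693 0.0000 0.0000 0.0000
42.4923 28.6566 11.9743 1.1658 0.0000 0.0000 0.0000 0.0000
48.4979 35.8978 20.7053 2.3871 0.0000 0.0000 0.0000 0.0000 0.0000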